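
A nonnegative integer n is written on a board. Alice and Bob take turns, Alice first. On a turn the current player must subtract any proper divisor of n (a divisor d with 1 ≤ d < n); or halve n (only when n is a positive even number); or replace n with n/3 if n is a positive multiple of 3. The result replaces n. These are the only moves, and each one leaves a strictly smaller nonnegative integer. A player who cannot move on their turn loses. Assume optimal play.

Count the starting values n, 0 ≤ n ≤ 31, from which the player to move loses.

14

Work bottom-up. With no move the player to move loses. Otherwise the position is W if at least one move leads to an L position for the opponent, and L if every move leads to a W.
n=0: no move → L
n=1: no move → L
n=2: can move to 1, which is L ⇒ W
n=3: can move to 1, which is L ⇒ W
n=4: moves to 2(W), 3(W); every one is W ⇒ L
n=5: can move to 4, which is L ⇒ W
n=6: can move to 4, which is L ⇒ W
n=7: the only move is to 6(W), a W ⇒ L
n=8: can move to 4, which is L ⇒ W
n=9: moves to 3(W), 6(W), 8(W); every one is W ⇒ L
n=10: can move to 9, which is L ⇒ W
n=11: the only move is to 10(W), a W ⇒ L
n=12: can move to 4, which is L ⇒ W
n=13: the only move is to 12(W), a W ⇒ L
n=14: can move to 7, which is L ⇒ W
n=15: moves to 5(W), 10(W), 12(W), 14(W); every one is W ⇒ L
n=16: can move to 15, which is L ⇒ W
n=17: the only move is to 16(W), a W ⇒ L
n=18: can move to 9, which is L ⇒ W
n=19: the only move is to 18(W), a W ⇒ L
n=20: can move to 15, which is L ⇒ W
n=21: can move to 7, which is L ⇒ W
n=22: can move to 11, which is L ⇒ W
n=23: the only move is to 22(W), a W ⇒ L
n=24: can move to 23, which is L ⇒ W
n=25: moves to 20(W), 24(W); every one is W ⇒ L
n=26: can move to 13, which is L ⇒ W
n=27: can move to 9, which is L ⇒ W
n=28: moves to 14(W), 21(W), 24(W), 26(W), 27(W); every one is W ⇒ L
n=29: can move to 28, which is L ⇒ W
n=30: can move to 15, which is L ⇒ W
n=31: the only move is to 30(W), a W ⇒ L
L entries with 0 ≤ n ≤ 31: n = 0, 1, 4, 7, 9, 11, 13, 15, 17, 19, 23, 25, 28, 31; that makes 14.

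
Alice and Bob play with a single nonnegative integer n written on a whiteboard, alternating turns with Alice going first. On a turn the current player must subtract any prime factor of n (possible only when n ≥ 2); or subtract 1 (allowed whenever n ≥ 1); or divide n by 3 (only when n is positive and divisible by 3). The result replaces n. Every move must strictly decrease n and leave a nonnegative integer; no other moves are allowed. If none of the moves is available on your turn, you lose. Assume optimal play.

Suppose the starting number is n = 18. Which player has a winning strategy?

Bob wins.

Work bottom-up. With no move the player to move loses. Otherwise the position is W if at least one move leads to an L position for the opponent, and L if every move leads to a W.
n=0: no move → L
n=1: reaches L-position 0 → W
n=2: reaches L-position 0 → W
n=3: reaches L-position 0 → W
n=4: only reaches 2(W), 3(W), all W → L
n=5: reaches L-position 0 → W
n=6: reaches L-position 4 → W
n=7: reaches L-position 0 → W
n=8: only reaches 6(W), 7(W), all W → L
n=9: reaches L-position 8 → W
n=10: reaches L-position 8 → W
n=11: reaches L-position 0 → W
n=12: reaches L-position 4 → W
n=13: reaches L-position 0 → W
n=14: only reaches 7(W), 12(W), 13(W), all W → L
n=15: reaches L-position 14 → W
n=16: reaches L-position 14 → W
n=17: reaches L-position 0 → W
n=18: only reaches 6(W), 15(W), 16(W), 17(W), all W → L
Every move from 18 reaches a W position, so the mover loses.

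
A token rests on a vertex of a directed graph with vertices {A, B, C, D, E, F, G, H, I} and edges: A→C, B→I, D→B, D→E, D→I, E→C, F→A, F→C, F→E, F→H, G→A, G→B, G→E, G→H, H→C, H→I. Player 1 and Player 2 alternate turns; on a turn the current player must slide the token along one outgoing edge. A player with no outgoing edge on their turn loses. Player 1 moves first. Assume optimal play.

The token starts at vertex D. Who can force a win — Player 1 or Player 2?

Player 1 wins.

Build the W/L table. Terminal = L. A non-terminal position is W if it has a move to some L; otherwise it is L.
Every edge goes from a vertex to one that appears earlier in the order I, C, A, H, E, F, B, G, D, so processing vertices in that order labels each vertex after all of its successors.
I: no outgoing edge → L
C: no outgoing edge → L
A: →C(L), so W
H: →C(L), so W
E: →C(L), so W
F: →C(L), so W
B: →I(L), so W
G: →B(W), E(W), H(W), A(W) — all W, so L
D: →I(L), so W
The starting position D is W: Player 1 should move to I, handing over an L position.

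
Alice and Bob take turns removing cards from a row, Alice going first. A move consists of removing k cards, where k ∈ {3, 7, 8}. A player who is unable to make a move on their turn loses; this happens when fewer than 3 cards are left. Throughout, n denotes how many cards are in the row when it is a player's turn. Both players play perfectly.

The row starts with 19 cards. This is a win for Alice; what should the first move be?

Remove 3, leaving 16.

Compute win/loss labels from the base case upward. A position with no move is L. Any other position is W if it can reach an L in one move, else L.
n=0: no move → L
n=1: no move → L
n=2: no move → L
n=3: can move to 0, which is L ⇒ W
n=4: can move to 1, which is L ⇒ W
n=5: can move to 2, which is L ⇒ W
n=6: the only move is to 3(W), a W ⇒ L
n=7: can move to 0, which is L ⇒ W
n=8: can move to 1, which is L ⇒ W
n=9: can move to 6, which is L ⇒ W
n=10: can move to 2, which is L ⇒ W
n=11: moves to 8(W), 4(W), 3(W); every one is W ⇒ L
n=12: moves to 9(W), 5(W), 4(W); every one is W ⇒ L
n=13: can move to 6, which is L ⇒ W
n=14: can move to 11, which is L ⇒ W
n=15: can move to 12, which is L ⇒ W
n=16: moves to 13(W), 9(W), 8(W); every one is W ⇒ L
n=17: moves to 14(W), 10(W), 9(W); every one is W ⇒ L
n=18: can move to 11, which is L ⇒ W
n=19: can move to 16, which is L ⇒ W
From 19, the L positions reachable in one move are: 16, 12, 11. Any move reaching one of these is winning.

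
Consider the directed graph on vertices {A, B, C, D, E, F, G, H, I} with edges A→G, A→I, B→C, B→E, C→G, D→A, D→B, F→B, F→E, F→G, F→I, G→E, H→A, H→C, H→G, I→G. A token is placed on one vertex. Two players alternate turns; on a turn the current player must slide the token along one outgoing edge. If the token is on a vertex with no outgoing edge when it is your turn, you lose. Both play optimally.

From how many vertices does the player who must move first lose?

Build the W/L table. Terminal = L. A non-terminal position is W if it has a move to some L; otherwise it is L.
Every edge goes from a vertex to one that appears earlier in the order E, G, I, C, B, A, D, H, F, so processing vertices in that order labels each vertex after all of its successors.
E: no outgoing edge → L
G: can move to E, which is L ⇒ W
I: the only move is to G(W), a W ⇒ L
C: the only move is to G(W), a W ⇒ L
B: can move to C, which is L ⇒ W
A: can move to I, which is L ⇒ W
D: moves to A(W), B(W); every one is W ⇒ L
H: can move to C, which is L ⇒ W
F: can move to I, which is L ⇒ W
The L vertices are C, D, E, I; that is 4 in all.

4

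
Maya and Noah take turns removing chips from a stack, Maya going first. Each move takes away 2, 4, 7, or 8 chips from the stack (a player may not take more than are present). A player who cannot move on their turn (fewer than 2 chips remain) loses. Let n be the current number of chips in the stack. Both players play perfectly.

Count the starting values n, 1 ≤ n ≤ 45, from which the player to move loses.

Positions with no move are L. A position that does have a move is losing for the player to move precisely when every available move leads to a winning position for the opponent. Fill in the labels:
n=0: no move → L
n=1: no move → L
n=2: reaches L-position 0 → W
n=3: reaches L-position 1 → W
n=4: reaches L-position 0 → W
n=5: reaches L-position 1 → W
n=6: only reaches 4(W), 2(W), all W → L
n=7: reaches L-position 0 → W
n=8: reaches L-position 6 → W
n=9: reaches L-position 1 → W
n=10: reaches L-position 6 → W
n=11: only reaches 9(W), 7(W), 4(W), 3(W), all W → L
n=12: only reaches 10(W), 8(W), 5(W), 4(W), all W → L
n=13: reaches L-position 11 → W
n=14: reaches L-position 12 → W
n=15: reaches L-position 11 → W
n=16: reaches L-position 12 → W
n=17: only reaches 15(W), 13(W), 10(W), 9(W), all W → L
n=18: reaches L-position 11 → W
n=19: reaches L-position 17 → W
n=20: reaches L-position 12 → W
n=21: reaches L-position 17 → W
n=22: only reaches 20(W), 18(W), 15(W), 14(W), all W → L
n=23: only reaches 21(W), 19(W), 16(W), 15(W), all W → L
n=24: reaches L-position 22 → W
n=25: reaches L-position 23 → W
n=26: reaches L-position 22 → W
n=27: reaches L-position 23 → W
n=28: only reaches 26(W), 24(W), 21(W), 20(W), all W → L
n=29: reaches L-position 22 → W
n=30: reaches L-position 28 → W
n=31: reaches L-position 23 → W
n=32: reaches L-position 28 → W
n=33: only reaches 31(W), 29(W), 26(W), 25(W), all W → L
n=34: only reaches 32(W), 30(W), 27(W), 26(W), all W → L
n=35: reaches L-position 33 → W
n=36: reaches L-position 34 → W
n=37: reaches L-position 33 → W
n=38: reaches L-position 34 → W
n=39: only reaches 37(W), 35(W), 32(W), 31(W), all W → L
n=40: reaches L-position 33 → W
n=41: reaches L-position 39 → W
n=42: reaches L-position 34 → W
n=43: reaches L-position 39 → W
n=44: only reaches 42(W), 40(W), 37(W), 36(W), all W → L
n=45: only reaches 43(W), 41(W), 38(W), 37(W), all W → L
L entries with 1 ≤ n ≤ 45 (n=0 is outside the asked range and is not counted): n = 1, 6, 11, 12, 17, 22, 23, 28, 33, 34, 39, 44, 45; that makes 13.

13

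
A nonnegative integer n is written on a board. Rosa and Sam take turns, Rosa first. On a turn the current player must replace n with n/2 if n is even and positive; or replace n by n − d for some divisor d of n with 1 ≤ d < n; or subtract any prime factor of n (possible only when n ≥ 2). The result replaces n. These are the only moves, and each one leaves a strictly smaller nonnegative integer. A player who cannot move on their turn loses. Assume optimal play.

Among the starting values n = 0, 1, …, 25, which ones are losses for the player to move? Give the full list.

Compute win/loss labels from the base case upward. A position with no move is L. Any other position is W if it can reach an L in one move, else L.
n=0: no move → L
n=1: no move → L
n=2: can move to 0, which is L ⇒ W
n=3: can move to 0, which is L ⇒ W
n=4: moves to 2(W), 3(W); every one is W ⇒ L
n=5: can move to 0, which is L ⇒ W
n=6: can move to 4, which is L ⇒ W
n=7: can move to 0, which is L ⇒ W
n=8: can move to 4, which is L ⇒ W
n=9: moves to 6(W), 8(W); every one is W ⇒ L
n=10: can move to 9, which is L ⇒ W
n=11: can move to 0, which is L ⇒ W
n=12: can move to 9, which is L ⇒ W
n=13: can move to 0, which is L ⇒ W
n=14: moves to 7(W), 12(W), 13(W); every one is W ⇒ L
n=15: can move to 14, which is L ⇒ W
n=16: can move to 14, which is L ⇒ W
n=17: can move to 0, which is L ⇒ W
n=18: can move to 9, which is L ⇒ W
n=19: can move to 0, which is L ⇒ W
n=20: moves to 10(W), 15(W), 16(W), 18(W), 19(W); every one is W ⇒ L
n=21: can move to 14, which is L ⇒ W
n=22: can move to 20, which is L ⇒ W
n=23: can move to 0, which is L ⇒ W
n=24: can move to 20, which is L ⇒ W
n=25: can move to 20, which is L ⇒ W
The losing starting values of n are exactly the entries labelled L in this table (6 of them).

0, 1, 4, 9, 14, 20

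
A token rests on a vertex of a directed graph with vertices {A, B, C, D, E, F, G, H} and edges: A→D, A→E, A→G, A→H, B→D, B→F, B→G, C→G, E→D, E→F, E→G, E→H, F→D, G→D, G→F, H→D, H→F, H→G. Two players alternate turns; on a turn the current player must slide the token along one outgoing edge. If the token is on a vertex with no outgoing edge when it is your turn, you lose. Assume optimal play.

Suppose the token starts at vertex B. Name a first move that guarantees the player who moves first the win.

Work bottom-up. With no move the player to move loses. Otherwise the position is W if at least one move leads to an L position for the opponent, and L if every move leads to a W.
Every edge goes from a vertex to one that appears earlier in the order D, F, G, H, B, E, C, A, so processing vertices in that order labels each vertex after all of its successors.
D: no outgoing edge → L
F: W (go to D, an L position)
G: W (go to D, an L position)
H: W (go to D, an L position)
B: W (go to D, an L position)
E: W (go to D, an L position)
C: L (sole option G(W) is W)
A: W (go to D, an L position)
From B, the L positions reachable in one move are: D.

Move to D.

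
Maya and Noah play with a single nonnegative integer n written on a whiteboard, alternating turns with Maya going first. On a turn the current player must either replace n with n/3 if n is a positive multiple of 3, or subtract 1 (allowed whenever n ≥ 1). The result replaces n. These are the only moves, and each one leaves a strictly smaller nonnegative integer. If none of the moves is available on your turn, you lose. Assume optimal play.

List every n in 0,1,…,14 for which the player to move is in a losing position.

Use the standard recursion: the mover loses at a terminal position; elsewhere, the mover wins exactly when some move hands the opponent an L position.
n=0: no move → L
n=1: can move to 0, which is L ⇒ W
n=2: the only move is to 1(W), a W ⇒ L
n=3: can move to 2, which is L ⇒ W
n=4: the only move is to 3(W), a W ⇒ L
n=5: can move to 4, which is L ⇒ W
n=6: can move to 2, which is L ⇒ W
n=7: the only move is to 6(W), a W ⇒ L
n=8: can move to 7, which is L ⇒ W
n=9: moves to 3(W), 8(W); every one is W ⇒ L
n=10: can move to 9, which is L ⇒ W
n=11: the only move is to 10(W), a W ⇒ L
n=12: can move to 4, which is L ⇒ W
n=13: the only move is to 12(W), a W ⇒ L
n=14: can move to 13, which is L ⇒ W
The losing starting values of n are exactly the entries labelled L in this table (7 of them).

0, 2, 4, 7, 9, 11, 13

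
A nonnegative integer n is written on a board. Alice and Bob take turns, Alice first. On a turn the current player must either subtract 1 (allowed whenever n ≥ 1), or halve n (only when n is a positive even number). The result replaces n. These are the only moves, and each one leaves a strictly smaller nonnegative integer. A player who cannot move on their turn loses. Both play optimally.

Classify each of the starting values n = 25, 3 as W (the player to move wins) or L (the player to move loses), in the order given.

25: L, 3: W

Compute win/loss labels from the base case upward. A position with no move is L. Any other position is W if it can reach an L in one move, else L.
n=0: no move → L
n=1: reaches L-position 0 → W
n=2: only reaches 1(W), which is W → L
n=3: reaches L-position 2 → W
n=4: reaches L-position 2 → W
n=5: only reaches 4(W), which is W → L
n=6: reaches L-position 5 → W
n=7: only reaches 6(W), which is W → L
n=8: reaches L-position 7 → W
n=9: only reaches 8(W), which is W → L
n=10: reaches L-position 5 → W
n=11: only reaches 10(W), which is W → L
n=12: reaches L-position 11 → W
n=13: only reaches 12(W), which is W → L
n=14: reaches L-position 7 → W
n=15: only reaches 14(W), which is W → L
n=16: reaches L-position 15 → W
n=17: only reaches 16(W), which is W → L
n=18: reaches L-position 9 → W
n=19: only reaches 18(W), which is W → L
n=20: reaches L-position 19 → W
n=21: only reaches 20(W), which is W → L
n=22: reaches L-position 11 → W
n=23: only reaches 22(W), which is W → L
n=24: reaches L-position 23 → W
n=25: only reaches 24(W), which is W → L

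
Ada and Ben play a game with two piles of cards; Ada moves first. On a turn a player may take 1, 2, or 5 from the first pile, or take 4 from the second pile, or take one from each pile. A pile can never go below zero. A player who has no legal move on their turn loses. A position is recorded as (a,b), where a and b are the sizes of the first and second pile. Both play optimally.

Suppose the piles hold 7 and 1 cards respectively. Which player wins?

Build the W/L table. Terminal = L. A non-terminal position is W if it has a move to some L; otherwise it is L.
No move ever increases a pile, so every position that can arise here has a ≤ 7 and b ≤ 1; it is enough to label the cells with 0 ≤ a ≤ 7 and 0 ≤ b ≤ 1.
Every move lowers a or b (never raises either), so fill the grid row by row in increasing a, and left to right within a row: each cell's successors are then already labelled.
      b=0  b=1
a=0:    L    L
a=1:    W    W
a=2:    W    W
a=3:    L    L
a=4:    W    W
a=5:    W    W
a=6:    L    L
a=7:    W    W
Cells with no legal move (terminal, hence L): (0,0), (0,1).
The remaining L cells, each justified by listing all of its moves:
(3,0): only reaches (2,0)(W), (1,0)(W), all W → L
(3,1): only reaches (2,1)(W), (1,1)(W), (2,0)(W), all W → L
(6,0): only reaches (5,0)(W), (4,0)(W), (1,0)(W), all W → L
(6,1): only reaches (5,1)(W), (4,1)(W), (1,1)(W), (5,0)(W), all W → L
Every other cell has at least one move into one of the L cells above, so it is W.
The starting position (7,1) is W: Ada should move to (6,1), handing over an L position.

Ada wins.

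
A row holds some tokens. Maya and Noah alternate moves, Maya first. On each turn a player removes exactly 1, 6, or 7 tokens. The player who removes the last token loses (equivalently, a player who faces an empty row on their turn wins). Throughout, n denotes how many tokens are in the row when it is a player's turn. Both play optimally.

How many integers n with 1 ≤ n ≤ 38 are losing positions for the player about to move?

10

Use the standard recursion: the mover wins at a terminal position; elsewhere, the mover wins exactly when some move hands the opponent an L position.
n=0: no move; the opponent has just taken the last token and therefore loses → W
n=1: →0(W) only, which is W, so L
n=2: →1(L), so W
n=3: →2(W) only, which is W, so L
n=4: →3(L), so W
n=5: →4(W) only, which is W, so L
n=6: →5(L), so W
n=7: →1(L), so W
n=8: →1(L), so W
n=9: →3(L), so W
n=10: →3(L), so W
n=11: →5(L), so W
n=12: →5(L), so W
n=13: →12(W), 7(W), 6(W) — all W, so L
n=14: →13(L), so W
n=15: →14(W), 9(W), 8(W) — all W, so L
n=16: →15(L), so W
n=17: →16(W), 11(W), 10(W) — all W, so L
n=18: →17(L), so W
n=19: →13(L), so W
n=20: →13(L), so W
n=21: →15(L), so W
n=22: →15(L), so W
n=23: →17(L), so W
n=24: →17(L), so W
n=25: →24(W), 19(W), 18(W) — all W, so L
n=26: →25(L), so W
n=27: →26(W), 21(W), 20(W) — all W, so L
n=28: →27(L), so W
n=29: →28(W), 23(W), 22(W) — all W, so L
n=30: →29(L), so W
n=31: →25(L), so W
n=32: →25(L), so W
n=33: →27(L), so W
n=34: →27(L), so W
n=35: →29(L), so W
n=36: →29(L), so W
n=37: →36(W), 31(W), 30(W) — all W, so L
n=38: →37(L), so W
L entries with 1 ≤ n ≤ 38 (the range starts at n=1): n = 1, 3, 5, 13, 15, 17, 25, 27, 29, 37; that makes 10.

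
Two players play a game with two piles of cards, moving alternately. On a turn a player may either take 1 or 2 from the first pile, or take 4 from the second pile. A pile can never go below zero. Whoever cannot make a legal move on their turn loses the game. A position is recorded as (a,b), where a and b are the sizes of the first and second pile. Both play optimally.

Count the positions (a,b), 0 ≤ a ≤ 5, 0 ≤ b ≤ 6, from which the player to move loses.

14

Label each position W (a win for the player to move) or L (a loss). A position with no legal move is L; any other position is W exactly when some move reaches an L, and L when every move reaches a W.
Every move lowers a or b (never raises either), so fill the grid row by row in increasing a, and left to right within a row: each cell's successors are then already labelled.
      b=0  b=1  b=2  b=3  b=4  b=5  b=6
a=0:    L    L    L    L    W    W    W
a=1:    W    W    W    W    L    L    L
a=2:    W    W    W    W    W    W    W
a=3:    L    L    L    L    W    W    W
a=4:    W    W    W    W    L    L    L
a=5:    W    W    W    W    W    W    W
Cells with no legal move (terminal, hence L): (0,0), (0,1), (0,2), (0,3).
The remaining L cells, each justified by listing all of its moves:
(1,4): L (options (0,4)(W), (1,0)(W) are all W)
(1,5): L (options (0,5)(W), (1,1)(W) are all W)
(1,6): L (options (0,6)(W), (1,2)(W) are all W)
(3,0): L (options (2,0)(W), (1,0)(W) are all W)
(3,1): L (options (2,1)(W), (1,1)(W) are all W)
(3,2): L (options (2,2)(W), (1,2)(W) are all W)
(3,3): L (options (2,3)(W), (1,3)(W) are all W)
(4,4): L (options (3,4)(W), (2,4)(W), (4,0)(W) are all W)
(4,5): L (options (3,5)(W), (2,5)(W), (4,1)(W) are all W)
(4,6): L (options (3,6)(W), (2,6)(W), (4,2)(W) are all W)
Every other cell has at least one move into one of the L cells above, so it is W.
L cells per row: a=0: 4, a=1: 3, a=2: 0, a=3: 4, a=4: 3, a=5: 0; total 14.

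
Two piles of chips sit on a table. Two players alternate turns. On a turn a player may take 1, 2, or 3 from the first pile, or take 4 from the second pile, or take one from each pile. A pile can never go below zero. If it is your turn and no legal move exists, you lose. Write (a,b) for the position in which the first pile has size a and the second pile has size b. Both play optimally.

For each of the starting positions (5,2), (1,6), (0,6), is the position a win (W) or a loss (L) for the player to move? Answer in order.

Label each position W (a win for the player to move) or L (a loss). A position with no legal move is L; any other position is W exactly when some move reaches an L, and L when every move reaches a W.
No move ever increases a pile, so every position that can arise here has a ≤ 5 and b ≤ 6; it is enough to label the cells with 0 ≤ a ≤ 5 and 0 ≤ b ≤ 6.
Every move lowers a or b (never raises either), so fill the grid row by row in increasing a, and left to right within a row: each cell's successors are then already labelled.
      b=0  b=1  b=2  b=3  b=4  b=5  b=6
a=0:    L    L    L    L    W    W    W
a=1:    W    W    W    W    W    L    L
a=2:    W    W    W    W    L    W    W
a=3:    W    W    W    W    W    W    W
a=4:    L    L    L    L    W    W    W
a=5:    W    W    W    W    W    L    L
Cells with no legal move (terminal, hence L): (0,0), (0,1), (0,2), (0,3).
The remaining L cells, each justified by listing all of its moves:
(1,5): only reaches (0,5)(W), (1,1)(W), (0,4)(W), all W → L
(1,6): only reaches (0,6)(W), (1,2)(W), (0,5)(W), all W → L
(2,4): only reaches (1,4)(W), (0,4)(W), (2,0)(W), (1,3)(W), all W → L
(4,0): only reaches (3,0)(W), (2,0)(W), (1,0)(W), all W → L
(4,1): only reaches (3,1)(W), (2,1)(W), (1,1)(W), (3,0)(W), all W → L
(4,2): only reaches (3,2)(W), (2,2)(W), (1,2)(W), (3,1)(W), all W → L
(4,3): only reaches (3,3)(W), (2,3)(W), (1,3)(W), (3,2)(W), all W → L
(5,5): only reaches (4,5)(W), (3,5)(W), (2,5)(W), (5,1)(W), (4,4)(W), all W → L
(5,6): only reaches (4,6)(W), (3,6)(W), (2,6)(W), (5,2)(W), (4,5)(W), all W → L
Every other cell has at least one move into one of the L cells above, so it is W.
(5,2): the move to (4,2) reaches an L cell, so W
(1,6): one of the L cells justified above, so L
(0,6): the move to (0,2) reaches an L cell, so W

(5,2): W, (1,6): L, (0,6): W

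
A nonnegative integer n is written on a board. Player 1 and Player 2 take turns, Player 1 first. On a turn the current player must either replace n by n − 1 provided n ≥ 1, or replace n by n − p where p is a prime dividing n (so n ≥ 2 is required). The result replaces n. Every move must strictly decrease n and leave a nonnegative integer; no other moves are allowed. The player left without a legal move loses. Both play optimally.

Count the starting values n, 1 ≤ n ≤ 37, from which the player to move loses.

Classify positions by backward induction: terminal positions (no move available) are L. From any other position, the mover wins iff some move reaches an L.
n=0: no move → L
n=1: reaches L-position 0 → W
n=2: reaches L-position 0 → W
n=3: reaches L-position 0 → W
n=4: only reaches 2(W), 3(W), all W → L
n=5: reaches L-position 0 → W
n=6: reaches L-position 4 → W
n=7: reaches L-position 0 → W
n=8: only reaches 6(W), 7(W), all W → L
n=9: reaches L-position 8 → W
n=10: reaches L-position 8 → W
n=11: reaches L-position 0 → W
n=12: only reaches 9(W), 10(W), 11(W), all W → L
n=13: reaches L-position 0 → W
n=14: reaches L-position 12 → W
n=15: reaches L-position 12 → W
n=16: only reaches 14(W), 15(W), all W → L
n=17: reaches L-position 0 → W
n=18: reaches L-position 16 → W
n=19: reaches L-position 0 → W
n=20: only reaches 15(W), 18(W), 19(W), all W → L
n=21: reaches L-position 20 → W
n=22: reaches L-position 20 → W
n=23: reaches L-position 0 → W
n=24: only reaches 21(W), 22(W), 23(W), all W → L
n=25: reaches L-position 20 → W
n=26: reaches L-position 24 → W
n=27: reaches L-position 24 → W
n=28: only reaches 21(W), 26(W), 27(W), all W → L
n=29: reaches L-position 0 → W
n=30: reaches L-position 28 → W
n=31: reaches L-position 0 → W
n=32: only reaches 30(W), 31(W), all W → L
n=33: reaches L-position 32 → W
n=34: reaches L-position 32 → W
n=35: reaches L-position 28 → W
n=36: only reaches 33(W), 34(W), 35(W), all W → L
n=37: reaches L-position 0 → W
L entries with 1 ≤ n ≤ 37 (n=0 is outside the asked range and is not counted): n = 4, 8, 12, 16, 20, 24, 28, 32, 36; that makes 9.

9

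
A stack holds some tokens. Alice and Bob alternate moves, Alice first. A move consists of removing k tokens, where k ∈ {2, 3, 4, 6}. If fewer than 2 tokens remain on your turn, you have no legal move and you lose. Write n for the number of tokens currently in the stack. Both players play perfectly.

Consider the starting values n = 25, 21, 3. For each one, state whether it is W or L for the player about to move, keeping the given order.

Positions with no move are L. A position that does have a move is losing for the player to move precisely when every available move leads to a winning position for the opponent. Fill in the labels:
n=0: no move → L
n=1: no move → L
n=2: →0(L), so W
n=3: →1(L), so W
n=4: →1(L), so W
n=5: →1(L), so W
n=6: →0(L), so W
n=7: →1(L), so W
n=8: →6(W), 5(W), 4(W), 2(W) — all W, so L
n=9: →7(W), 6(W), 5(W), 3(W) — all W, so L
n=10: →8(L), so W
n=11: →9(L), so W
n=12: →9(L), so W
n=13: →9(L), so W
n=14: →8(L), so W
n=15: →9(L), so W
n=16: →14(W), 13(W), 12(W), 10(W) — all W, so L
n=17: →15(W), 14(W), 13(W), 11(W) — all W, so L
n=18: →16(L), so W
n=19: →17(L), so W
n=20: →17(L), so W
n=21: →17(L), so W
n=22: →16(L), so W
n=23: →17(L), so W
n=24: →22(W), 21(W), 20(W), 18(W) — all W, so L
n=25: →23(W), 22(W), 21(W), 19(W) — all W, so L

25: L, 21: W, 3: W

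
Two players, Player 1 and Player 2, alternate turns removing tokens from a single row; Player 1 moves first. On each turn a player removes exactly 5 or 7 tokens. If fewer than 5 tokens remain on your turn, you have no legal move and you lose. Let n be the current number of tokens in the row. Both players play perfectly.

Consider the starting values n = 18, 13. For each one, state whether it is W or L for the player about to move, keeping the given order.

18: W, 13: L

Positions with no move are L. A position that does have a move is losing for the player to move precisely when every available move leads to a winning position for the opponent. Fill in the labels:
n=0: no move → L
n=1: no move → L
n=2: no move → L
n=3: no move → L
n=4: no move → L
n=5: reaches L-position 0 → W
n=6: reaches L-position 1 → W
n=7: reaches L-position 2 → W
n=8: reaches L-position 3 → W
n=9: reaches L-position 4 → W
n=10: reaches L-position 3 → W
n=11: reaches L-position 4 → W
n=12: only reaches 7(W), 5(W), all W → L
n=13: only reaches 8(W), 6(W), all W → L
n=14: only reaches 9(W), 7(W), all W → L
n=15: only reaches 10(W), 8(W), all W → L
n=16: only reaches 11(W), 9(W), all W → L
n=17: reaches L-position 12 → W
n=18: reaches L-position 13 → W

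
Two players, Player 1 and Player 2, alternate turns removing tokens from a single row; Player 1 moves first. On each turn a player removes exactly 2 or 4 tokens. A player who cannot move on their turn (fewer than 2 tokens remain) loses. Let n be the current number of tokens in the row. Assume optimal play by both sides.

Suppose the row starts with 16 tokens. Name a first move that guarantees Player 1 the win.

Positions with no move are L. A position that does have a move is losing for the player to move precisely when every available move leads to a winning position for the opponent. Fill in the labels:
n=0: no move → L
n=1: no move → L
n=2: W (go to 0, an L position)
n=3: W (go to 1, an L position)
n=4: W (go to 0, an L position)
n=5: W (go to 1, an L position)
n=6: L (options 4(W), 2(W) are all W)
n=7: L (options 5(W), 3(W) are all W)
n=8: W (go to 6, an L position)
n=9: W (go to 7, an L position)
n=10: W (go to 6, an L position)
n=11: W (go to 7, an L position)
n=12: L (options 10(W), 8(W) are all W)
n=13: L (options 11(W), 9(W) are all W)
n=14: W (go to 12, an L position)
n=15: W (go to 13, an L position)
n=16: W (go to 12, an L position)
From 16, the L positions reachable in one move are: 12.

Remove 4, leaving 12.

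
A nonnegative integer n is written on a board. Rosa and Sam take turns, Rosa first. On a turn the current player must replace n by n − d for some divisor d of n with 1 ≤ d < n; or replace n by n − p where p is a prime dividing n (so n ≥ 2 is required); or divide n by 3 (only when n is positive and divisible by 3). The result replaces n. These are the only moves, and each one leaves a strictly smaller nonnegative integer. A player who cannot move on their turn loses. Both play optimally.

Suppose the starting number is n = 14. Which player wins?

Positions with no move are L. A position that does have a move is losing for the player to move precisely when every available move leads to a winning position for the opponent. Fill in the labels:
n=0: no move → L
n=1: no move → L
n=2: reaches L-position 0 → W
n=3: reaches L-position 0 → W
n=4: only reaches 2(W), 3(W), all W → L
n=5: reaches L-position 0 → W
n=6: reaches L-position 4 → W
n=7: reaches L-position 0 → W
n=8: reaches L-position 4 → W
n=9: only reaches 3(W), 6(W), 8(W), all W → L
n=10: reaches L-position 9 → W
n=11: reaches L-position 0 → W
n=12: reaches L-position 4 → W
n=13: reaches L-position 0 → W
n=14: only reaches 7(W), 12(W), 13(W), all W → L
The starting position 14 is L: whatever Rosa does, the opponent receives a W position.

Sam wins.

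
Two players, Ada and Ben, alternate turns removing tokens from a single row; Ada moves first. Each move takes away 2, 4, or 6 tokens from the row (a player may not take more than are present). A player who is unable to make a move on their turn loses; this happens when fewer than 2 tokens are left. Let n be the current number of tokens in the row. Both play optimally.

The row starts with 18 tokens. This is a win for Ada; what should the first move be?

Remove 2, leaving 16.

Build the W/L table. Terminal = L. A non-terminal position is W if it has a move to some L; otherwise it is L.
n=0: no move → L
n=1: no move → L
n=2: →0(L), so W
n=3: →1(L), so W
n=4: →0(L), so W
n=5: →1(L), so W
n=6: →0(L), so W
n=7: →1(L), so W
n=8: →6(W), 4(W), 2(W) — all W, so L
n=9: →7(W), 5(W), 3(W) — all W, so L
n=10: →8(L), so W
n=11: →9(L), so W
n=12: →8(L), so W
n=13: →9(L), so W
n=14: →8(L), so W
n=15: →9(L), so W
n=16: →14(W), 12(W), 10(W) — all W, so L
n=17: →15(W), 13(W), 11(W) — all W, so L
n=18: →16(L), so W
From 18, the L positions reachable in one move are: 16.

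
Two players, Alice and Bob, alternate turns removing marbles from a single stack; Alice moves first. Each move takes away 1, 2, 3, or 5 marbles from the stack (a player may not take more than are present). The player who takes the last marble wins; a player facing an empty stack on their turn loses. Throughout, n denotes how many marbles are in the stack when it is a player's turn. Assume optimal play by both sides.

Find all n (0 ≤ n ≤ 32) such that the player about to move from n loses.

Classify positions by backward induction: terminal positions (no move available) are L. From any other position, the mover wins iff some move reaches an L.
n=0: no move → L
n=1: →0(L), so W
n=2: →0(L), so W
n=3: →0(L), so W
n=4: →3(W), 2(W), 1(W) — all W, so L
n=5: →4(L), so W
n=6: →4(L), so W
n=7: →4(L), so W
n=8: →7(W), 6(W), 5(W), 3(W) — all W, so L
n=9: →8(L), so W
n=10: →8(L), so W
n=11: →8(L), so W
n=12: →11(W), 10(W), 9(W), 7(W) — all W, so L
n=13: →12(L), so W
n=14: →12(L), so W
n=15: →12(L), so W
n=16: →15(W), 14(W), 13(W), 11(W) — all W, so L
n=17: →16(L), so W
n=18: →16(L), so W
n=19: →16(L), so W
n=20: →19(W), 18(W), 17(W), 15(W) — all W, so L
n=21: →20(L), so W
n=22: →20(L), so W
n=23: →20(L), so W
n=24: →23(W), 22(W), 21(W), 19(W) — all W, so L
n=25: →24(L), so W
n=26: →24(L), so W
n=27: →24(L), so W
n=28: →27(W), 26(W), 25(W), 23(W) — all W, so L
n=29: →28(L), so W
n=30: →28(L), so W
n=31: →28(L), so W
n=32: →31(W), 30(W), 29(W), 27(W) — all W, so L
Reading off the rows marked L gives the requested list; there are 9 such values of n.

0, 4, 8, 12, 16, 20, 24, 28, 32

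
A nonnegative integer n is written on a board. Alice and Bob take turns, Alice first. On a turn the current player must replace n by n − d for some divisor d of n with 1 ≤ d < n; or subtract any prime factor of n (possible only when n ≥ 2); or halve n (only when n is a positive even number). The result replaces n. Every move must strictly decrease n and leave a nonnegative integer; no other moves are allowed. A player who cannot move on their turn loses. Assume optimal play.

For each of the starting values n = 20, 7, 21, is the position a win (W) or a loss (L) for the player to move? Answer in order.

Compute win/loss labels from the base case upward. A position with no move is L. Any other position is W if it can reach an L in one move, else L.
n=0: no move → L
n=1: no move → L
n=2: can move to 0, which is L ⇒ W
n=3: can move to 0, which is L ⇒ W
n=4: moves to 2(W), 3(W); every one is W ⇒ L
n=5: can move to 0, which is L ⇒ W
n=6: can move to 4, which is L ⇒ W
n=7: can move to 0, which is L ⇒ W
n=8: can move to 4, which is L ⇒ W
n=9: moves to 6(W), 8(W); every one is W ⇒ L
n=10: can move to 9, which is L ⇒ W
n=11: can move to 0, which is L ⇒ W
n=12: can move to 9, which is L ⇒ W
n=13: can move to 0, which is L ⇒ W
n=14: moves to 7(W), 12(W), 13(W); every one is W ⇒ L
n=15: can move to 14, which is L ⇒ W
n=16: can move to 14, which is L ⇒ W
n=17: can move to 0, which is L ⇒ W
n=18: can move to 9, which is L ⇒ W
n=19: can move to 0, which is L ⇒ W
n=20: moves to 10(W), 15(W), 16(W), 18(W), 19(W); every one is W ⇒ L
n=21: can move to 14, which is L ⇒ W

20: L, 7: W, 21: W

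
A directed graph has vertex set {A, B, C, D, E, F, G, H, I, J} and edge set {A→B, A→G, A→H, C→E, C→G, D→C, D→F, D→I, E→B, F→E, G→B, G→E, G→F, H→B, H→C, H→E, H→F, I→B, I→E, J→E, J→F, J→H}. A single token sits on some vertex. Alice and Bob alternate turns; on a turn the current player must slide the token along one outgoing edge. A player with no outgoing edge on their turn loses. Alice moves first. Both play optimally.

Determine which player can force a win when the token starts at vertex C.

Bob wins.

Label each position W (a win for the player to move) or L (a loss). A position with no legal move is L; any other position is W exactly when some move reaches an L, and L when every move reaches a W.
Every edge goes from a vertex to one that appears earlier in the order B, E, F, I, G, C, H, J, A, D, so processing vertices in that order labels each vertex after all of its successors.
B: no outgoing edge → L
E: reaches L-position B → W
F: only reaches E(W), which is W → L
I: reaches L-position B → W
G: reaches L-position F → W
C: only reaches G(W), E(W), all W → L
H: reaches L-position C → W
J: reaches L-position F → W
A: reaches L-position B → W
D: reaches L-position C → W
The starting position C is L: whatever Alice does, the opponent receives a W position.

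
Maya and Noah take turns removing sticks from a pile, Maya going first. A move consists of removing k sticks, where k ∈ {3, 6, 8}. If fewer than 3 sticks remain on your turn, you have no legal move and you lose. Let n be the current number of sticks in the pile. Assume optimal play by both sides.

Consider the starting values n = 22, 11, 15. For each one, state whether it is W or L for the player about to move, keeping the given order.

22: L, 11: L, 15: W

Label each position W (a win for the player to move) or L (a loss). A position with no legal move is L; any other position is W exactly when some move reaches an L, and L when every move reaches a W.
n=0: no move → L
n=1: no move → L
n=2: no move → L
n=3: reaches L-position 0 → W
n=4: reaches L-position 1 → W
n=5: reaches L-position 2 → W
n=6: reaches L-position 0 → W
n=7: reaches L-position 1 → W
n=8: reaches L-position 2 → W
n=9: reaches L-position 1 → W
n=10: reaches L-position 2 → W
n=11: only reaches 8(W), 5(W), 3(W), all W → L
n=12: only reaches 9(W), 6(W), 4(W), all W → L
n=13: only reaches 10(W), 7(W), 5(W), all W → L
n=14: reaches L-position 11 → W
n=15: reaches L-position 12 → W
n=16: reaches L-position 13 → W
n=17: reaches L-position 11 → W
n=18: reaches L-position 12 → W
n=19: reaches L-position 13 → W
n=20: reaches L-position 12 → W
n=21: reaches L-position 13 → W
n=22: only reaches 19(W), 16(W), 14(W), all W → L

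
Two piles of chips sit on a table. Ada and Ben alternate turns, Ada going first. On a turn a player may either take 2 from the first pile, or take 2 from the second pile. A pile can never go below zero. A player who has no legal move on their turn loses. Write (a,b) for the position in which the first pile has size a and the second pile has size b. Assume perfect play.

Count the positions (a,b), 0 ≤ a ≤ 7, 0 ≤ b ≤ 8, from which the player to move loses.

36

Label each position W (a win for the player to move) or L (a loss). A position with no legal move is L; any other position is W exactly when some move reaches an L, and L when every move reaches a W.
Every move lowers a or b (never raises either), so fill the grid row by row in increasing a, and left to right within a row: each cell's successors are then already labelled.
      b=0  b=1  b=2  b=3  b=4  b=5  b=6  b=7  b=8
a=0:    L    L    W    W    L    L    W    W    L
a=1:    L    L    W    W    L    L    W    W    L
a=2:    W    W    L    L    W    W    L    L    W
a=3:    W    W    L    L    W    W    L    L    W
a=4:    L    L    W    W    L    L    W    W    L
a=5:    L    L    W    W    L    L    W    W    L
a=6:    W    W    L    L    W    W    L    L    W
a=7:    W    W    L    L    W    W    L    L    W
Cells with no legal move (terminal, hence L): (0,0), (0,1), (1,0), (1,1).
The remaining L cells, each justified by listing all of its moves:
(0,4): the only move is to (0,2)(W), a W ⇒ L
(0,5): the only move is to (0,3)(W), a W ⇒ L
(0,8): the only move is to (0,6)(W), a W ⇒ L
(1,4): the only move is to (1,2)(W), a W ⇒ L
(1,5): the only move is to (1,3)(W), a W ⇒ L
(1,8): the only move is to (1,6)(W), a W ⇒ L
(2,2): moves to (0,2)(W), (2,0)(W); every one is W ⇒ L
(2,3): moves to (0,3)(W), (2,1)(W); every one is W ⇒ L
(2,6): moves to (0,6)(W), (2,4)(W); every one is W ⇒ L
(2,7): moves to (0,7)(W), (2,5)(W); every one is W ⇒ L
(3,2): moves to (1,2)(W), (3,0)(W); every one is W ⇒ L
(3,3): moves to (1,3)(W), (3,1)(W); every one is W ⇒ L
(3,6): moves to (1,6)(W), (3,4)(W); every one is W ⇒ L
(3,7): moves to (1,7)(W), (3,5)(W); every one is W ⇒ L
(4,0): the only move is to (2,0)(W), a W ⇒ L
(4,1): the only move is to (2,1)(W), a W ⇒ L
(4,4): moves to (2,4)(W), (4,2)(W); every one is W ⇒ L
(4,5): moves to (2,5)(W), (4,3)(W); every one is W ⇒ L
(4,8): moves to (2,8)(W), (4,6)(W); every one is W ⇒ L
(5,0): the only move is to (3,0)(W), a W ⇒ L
(5,1): the only move is to (3,1)(W), a W ⇒ L
(5,4): moves to (3,4)(W), (5,2)(W); every one is W ⇒ L
(5,5): moves to (3,5)(W), (5,3)(W); every one is W ⇒ L
(5,8): moves to (3,8)(W), (5,6)(W); every one is W ⇒ L
(6,2): moves to (4,2)(W), (6,0)(W); every one is W ⇒ L
(6,3): moves to (4,3)(W), (6,1)(W); every one is W ⇒ L
(6,6): moves to (4,6)(W), (6,4)(W); every one is W ⇒ L
(6,7): moves to (4,7)(W), (6,5)(W); every one is W ⇒ L
(7,2): moves to (5,2)(W), (7,0)(W); every one is W ⇒ L
(7,3): moves to (5,3)(W), (7,1)(W); every one is W ⇒ L
(7,6): moves to (5,6)(W), (7,4)(W); every one is W ⇒ L
(7,7): moves to (5,7)(W), (7,5)(W); every one is W ⇒ L
Every other cell has at least one move into one of the L cells above, so it is W.
L cells per row: a=0: 5, a=1: 5, a=2: 4, a=3: 4, a=4: 5, a=5: 5, a=6: 4, a=7: 4; total 36.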